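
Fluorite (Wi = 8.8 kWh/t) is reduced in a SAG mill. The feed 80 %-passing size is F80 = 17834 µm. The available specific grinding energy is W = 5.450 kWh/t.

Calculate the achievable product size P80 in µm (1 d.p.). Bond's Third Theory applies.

P80 = 207.5 µm

W = 10 Wi / √P80 − 10 Wi / √F80
⇒ 1/√P80 = W/(10 Wi) + 1/√F80
  = 5.4500/(10·8.8) + 1/√17834 = 0.061932 + 0.007488 = 0.069420
P80 = (1/0.069420)² = 14.4051² = 207.51 µm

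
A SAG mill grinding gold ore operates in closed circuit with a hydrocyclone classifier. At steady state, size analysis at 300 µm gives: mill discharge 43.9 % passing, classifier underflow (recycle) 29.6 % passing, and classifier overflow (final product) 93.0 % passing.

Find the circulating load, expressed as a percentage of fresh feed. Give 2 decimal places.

Classifier node, passing 300 µm:
d + r·d = r·u + o → r(d−u) = o−d
r = (93.0 − 43.9)/(43.9 − 29.6) = 49.1/14.3 = 3.4336
CL = 100·r = 343.36 %

CL = 343.36 %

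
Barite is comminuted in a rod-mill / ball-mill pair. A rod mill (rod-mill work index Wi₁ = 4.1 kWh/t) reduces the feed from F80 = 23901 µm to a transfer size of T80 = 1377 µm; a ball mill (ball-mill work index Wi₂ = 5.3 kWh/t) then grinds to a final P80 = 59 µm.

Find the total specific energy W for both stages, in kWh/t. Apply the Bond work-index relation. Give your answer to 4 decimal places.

Bond:  W = 10 Wi (1/√P − 1/√F)
Stage 1 (23901→1377 µm, Wi₁=4.1): W₁ = 10·4.1·(0.026948 − 0.006468) = 0.8397 kWh/t
Stage 2 (1377→59 µm, Wi₂=5.3): W₂ = 10·5.3·(0.130189 − 0.026948) = 5.4717 kWh/t
W = W₁ + W₂ = 0.8397 + 5.4717 = 6.3114 kWh/t

W = 6.3114 kWh/t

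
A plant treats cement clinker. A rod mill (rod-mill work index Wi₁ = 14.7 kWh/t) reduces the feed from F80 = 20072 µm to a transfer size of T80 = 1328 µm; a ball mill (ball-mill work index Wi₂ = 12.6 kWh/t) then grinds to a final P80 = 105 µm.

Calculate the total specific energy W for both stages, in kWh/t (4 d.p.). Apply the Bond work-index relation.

W = 11.8350 kWh/t

Bond:  W = 10 Wi (1/√P − 1/√F)
Stage 1 (20072→1328 µm, Wi₁=14.7): W₁ = 10·14.7·(0.027441 − 0.007058) = 2.9963 kWh/t
Stage 2 (1328→105 µm, Wi₂=12.6): W₂ = 10·12.6·(0.097590 − 0.027441) = 8.8388 kWh/t
W = W₁ + W₂ = 2.9963 + 8.8388 = 11.8350 kWh/t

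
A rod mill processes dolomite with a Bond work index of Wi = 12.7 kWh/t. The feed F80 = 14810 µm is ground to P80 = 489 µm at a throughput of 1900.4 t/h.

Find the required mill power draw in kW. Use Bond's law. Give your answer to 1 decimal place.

W = 10 Wi / √P80 − 10 Wi / √F80
W = 10·12.7·(1/√489 − 1/√14810) = 10·12.7·(0.037004) = 4.6996 kWh/t
Power = W × throughput = 4.6996 kWh/t × 1900.4 t/h = 8931.0 kW

P = 8931.0 kW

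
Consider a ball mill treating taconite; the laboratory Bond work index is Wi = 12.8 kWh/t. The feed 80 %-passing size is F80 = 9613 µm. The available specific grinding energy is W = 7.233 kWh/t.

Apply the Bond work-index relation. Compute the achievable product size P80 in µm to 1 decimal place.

W = 10 Wi / √P80 − 10 Wi / √F80
1/√P80 = 1/√F80 + W/(10·Wi)
  = 7.2330/(10·12.8) + 1/√9613 = 0.056508 + 0.010199 = 0.066707
P80 = (1/0.066707)² = 14.9909² = 224.73 µm

P80 = 224.7 µm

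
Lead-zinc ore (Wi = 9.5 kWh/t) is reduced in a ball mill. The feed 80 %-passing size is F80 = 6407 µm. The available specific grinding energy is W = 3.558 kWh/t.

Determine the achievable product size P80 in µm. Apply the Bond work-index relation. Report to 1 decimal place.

P80 = 400.9 µm

Bond:  W = 10 Wi (1/√P − 1/√F)
P80^(−½) = W/(10 Wi) + F80^(−½)
  = 3.5580/(10·9.5) + 1/√6407 = 0.037453 + 0.012493 = 0.049946
P80 = (1/0.049946)² = 20.0217² = 400.87 µm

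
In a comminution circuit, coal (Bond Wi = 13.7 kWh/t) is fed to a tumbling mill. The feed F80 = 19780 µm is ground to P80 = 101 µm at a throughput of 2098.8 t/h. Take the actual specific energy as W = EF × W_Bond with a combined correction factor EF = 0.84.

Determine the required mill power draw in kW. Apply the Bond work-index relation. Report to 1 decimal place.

W = 10 Wi (1/√P80 − 1/√F80)  [Bond]
W = 10·13.7·(1/√101 − 1/√19780) = 10·13.7·(0.092393) = 12.6579 kWh/t
W_actual = 0.84 × 12.6579 = 10.6326 kWh/t
P = W·T = 10.6326·2098.8 = 22315.8 kW

P = 22315.8 kW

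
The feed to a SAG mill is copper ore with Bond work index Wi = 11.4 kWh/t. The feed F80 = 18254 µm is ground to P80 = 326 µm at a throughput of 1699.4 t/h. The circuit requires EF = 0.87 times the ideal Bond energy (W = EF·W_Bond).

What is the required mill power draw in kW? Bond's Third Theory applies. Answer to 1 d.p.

W_Bond = 10·Wi·(1/√P₈₀ − 1/√F₈₀)
W = 10·11.4·(1/√326 − 1/√18254) = 10·11.4·(0.047983) = 5.4701 kWh/t
With EF = 0.87: W = 5.4701·0.87 = 4.7590 kWh/t
Power = W × throughput = 4.7590 kWh/t × 1699.4 t/h = 8087.4 kW

P = 8087.4 kW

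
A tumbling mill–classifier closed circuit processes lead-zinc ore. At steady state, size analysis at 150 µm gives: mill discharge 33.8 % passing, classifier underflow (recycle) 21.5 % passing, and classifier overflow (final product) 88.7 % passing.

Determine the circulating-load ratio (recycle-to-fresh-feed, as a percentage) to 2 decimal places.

Classifier node, passing 150 µm:
(1+r)d = ru + o → r = (o−d)/(d−u)
r = (88.7 − 33.8)/(33.8 − 21.5) = 54.9/12.3 = 4.4634
CL = 100·r = 446.34 %

CL = 446.34 %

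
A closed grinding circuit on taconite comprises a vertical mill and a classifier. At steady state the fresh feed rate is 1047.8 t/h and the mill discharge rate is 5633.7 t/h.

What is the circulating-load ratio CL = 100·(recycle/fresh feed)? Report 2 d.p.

M = F + R at steady state, so:
R = M − F = 5633.7 − 1047.8 = 4585.9 t/h
CL = 100·R/F = 100·4585.9/1047.8 = 437.67 %

CL = 437.67 %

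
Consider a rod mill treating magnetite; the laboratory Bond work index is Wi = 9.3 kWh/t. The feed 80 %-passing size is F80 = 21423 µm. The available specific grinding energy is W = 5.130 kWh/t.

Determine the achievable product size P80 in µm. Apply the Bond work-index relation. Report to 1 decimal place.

W = 10 Wi (P80^-0.5 − F80^-0.5)
P80^(−½) = W/(10 Wi) + F80^(−½)
  = 5.1300/(10·9.3) + 1/√21423 = 0.055161 + 0.006832 = 0.061993
P80 = (1/0.061993)² = 16.1307² = 260.20 µm

P80 = 260.2 µm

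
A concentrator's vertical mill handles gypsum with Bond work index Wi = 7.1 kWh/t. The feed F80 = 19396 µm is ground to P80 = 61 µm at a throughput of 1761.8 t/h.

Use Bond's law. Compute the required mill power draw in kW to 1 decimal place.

W = 10·Wi·[P80^(−½) − F80^(−½)]
W = 10·7.1·(1/√61 − 1/√19396) = 10·7.1·(0.120857) = 8.5808 kWh/t
P = W·T = 8.5808·1761.8 = 15117.7 kW

P = 15117.7 kW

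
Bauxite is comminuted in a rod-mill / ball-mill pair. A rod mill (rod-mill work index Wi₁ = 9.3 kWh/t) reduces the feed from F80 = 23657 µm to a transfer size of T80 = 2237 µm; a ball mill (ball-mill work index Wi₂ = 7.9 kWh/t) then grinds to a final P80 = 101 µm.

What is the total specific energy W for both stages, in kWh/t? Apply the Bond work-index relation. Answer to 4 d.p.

W = 10 Wi / √P80 − 10 Wi / √F80
Stage 1 (23657→2237 µm, Wi₁=9.3): W₁ = 10·9.3·(0.021143 − 0.006502) = 1.3617 kWh/t
Stage 2 (2237→101 µm, Wi₂=7.9): W₂ = 10·7.9·(0.099504 − 0.021143) = 6.1905 kWh/t
W = W₁ + W₂ = 1.3617 + 6.1905 = 7.5521 kWh/t

W = 7.5521 kWh/t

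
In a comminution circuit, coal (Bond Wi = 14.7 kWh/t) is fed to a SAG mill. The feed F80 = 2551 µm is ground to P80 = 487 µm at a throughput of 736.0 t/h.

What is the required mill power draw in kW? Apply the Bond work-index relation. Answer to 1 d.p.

P = 2760.5 kW

W = 10 Wi / √P80 − 10 Wi / √F80
W = 10·14.7·(1/√487 − 1/√2551) = 10·14.7·(0.025515) = 3.7507 kWh/t
P_mill = W·ṁ = 3.7507·736.0 = 2760.5 kW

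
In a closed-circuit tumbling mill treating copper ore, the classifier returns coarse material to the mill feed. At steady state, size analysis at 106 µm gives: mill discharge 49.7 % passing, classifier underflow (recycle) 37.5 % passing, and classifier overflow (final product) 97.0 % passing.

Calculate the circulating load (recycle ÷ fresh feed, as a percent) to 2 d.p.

Mass balance on the −106 µm fraction:
Fd + Rd = Ru + Fo ⇒ R/F = (o−d)/(d−u)
r = (97.0 − 49.7)/(49.7 − 37.5) = 47.3/12.2 = 3.8770
CL = 100·r = 387.70 %

CL = 387.70 %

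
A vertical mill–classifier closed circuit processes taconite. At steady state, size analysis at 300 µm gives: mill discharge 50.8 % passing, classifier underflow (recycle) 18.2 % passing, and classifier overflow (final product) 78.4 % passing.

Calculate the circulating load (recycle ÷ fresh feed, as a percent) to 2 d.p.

Mass balance on the −300 µm fraction:
d + r·d = r·u + o → r(d−u) = o−d
r = (78.4 − 50.8)/(50.8 − 18.2) = 27.6/32.6 = 0.8466
CL = 100·r = 84.66 %

CL = 84.66 %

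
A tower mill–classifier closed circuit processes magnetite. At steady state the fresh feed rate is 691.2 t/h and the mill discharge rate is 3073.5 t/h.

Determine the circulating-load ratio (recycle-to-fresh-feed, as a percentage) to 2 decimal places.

CL = 344.66 %

M = F + R at steady state, so:
R = M − F = 3073.5 − 691.2 = 2382.3 t/h
CL = 100·R/F = 100·2382.3/691.2 = 344.66 %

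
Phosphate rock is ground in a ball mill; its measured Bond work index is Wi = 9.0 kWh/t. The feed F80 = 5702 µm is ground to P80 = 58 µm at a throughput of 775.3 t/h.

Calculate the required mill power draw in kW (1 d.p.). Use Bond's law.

P = 8238.1 kW

W = 10 Wi (1/√P80 − 1/√F80)  [Bond]
W = 10·9.0·(1/√58 − 1/√5702) = 10·9.0·(0.118063) = 10.6257 kWh/t
Mill draw = 10.6257 × 775.3 = 8238.1 kW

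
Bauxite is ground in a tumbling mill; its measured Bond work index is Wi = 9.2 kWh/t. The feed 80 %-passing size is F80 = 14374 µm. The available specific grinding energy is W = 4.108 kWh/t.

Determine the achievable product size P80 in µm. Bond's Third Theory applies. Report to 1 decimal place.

W = 10·Wi·(P80^(-½) − F80^(-½))
P80^-0.5 = F80^-0.5 + W/(10 Wi)
  = 4.1080/(10·9.2) + 1/√14374 = 0.044652 + 0.008341 = 0.052993
P80 = (1/0.052993)² = 18.8704² = 356.09 µm

P80 = 356.1 µm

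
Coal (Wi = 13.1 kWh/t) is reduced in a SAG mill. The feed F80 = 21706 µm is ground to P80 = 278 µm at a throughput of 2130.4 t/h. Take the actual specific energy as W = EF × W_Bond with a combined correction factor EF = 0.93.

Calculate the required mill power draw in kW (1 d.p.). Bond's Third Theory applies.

W = 10 Wi / √P80 − 10 Wi / √F80
W = 10·13.1·(1/√278 − 1/√21706) = 10·13.1·(0.053189) = 6.9677 kWh/t
Corrected W = EF·W_Bond = 0.93·6.9677 = 6.4800 kWh/t
P_mill = W·ṁ = 6.4800·2130.4 = 13804.9 kW

P = 13804.9 kW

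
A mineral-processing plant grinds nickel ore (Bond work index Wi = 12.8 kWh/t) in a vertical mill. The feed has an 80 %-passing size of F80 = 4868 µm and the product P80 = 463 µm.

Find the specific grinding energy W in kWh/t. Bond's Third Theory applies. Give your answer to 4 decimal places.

W = 4.1141 kWh/t

W_Bond = 10·Wi·(1/√P₈₀ − 1/√F₈₀)
1/√463 = 0.046474;  1/√4868 = 0.014333
W = 10·12.8·(0.046474 − 0.014333) = 4.1141 kWh/t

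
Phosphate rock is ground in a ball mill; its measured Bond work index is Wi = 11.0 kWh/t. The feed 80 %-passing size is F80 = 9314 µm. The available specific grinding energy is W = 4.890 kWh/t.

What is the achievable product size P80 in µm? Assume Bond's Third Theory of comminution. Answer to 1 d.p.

P80 = 332.8 µm

W = 10·Wi·(P80^(-½) − F80^(-½))
P80^(−½) = W/(10 Wi) + F80^(−½)
  = 4.8900/(10·11.0) + 1/√9314 = 0.044455 + 0.010362 = 0.054816
P80 = (1/0.054816)² = 18.2428² = 332.80 µm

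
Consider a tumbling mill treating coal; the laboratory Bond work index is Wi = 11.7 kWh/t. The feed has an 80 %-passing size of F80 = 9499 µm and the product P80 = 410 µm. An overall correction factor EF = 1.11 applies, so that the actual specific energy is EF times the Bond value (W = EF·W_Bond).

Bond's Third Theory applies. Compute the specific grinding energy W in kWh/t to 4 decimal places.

W = 10 Wi (P80^-0.5 − F80^-0.5)
1/√410 = 0.049386;  1/√9499 = 0.010260
W = 10·11.7·(0.049386 − 0.010260) = 4.5778 kWh/t
W_actual = 1.11 × 4.5778 = 5.0813 kWh/t

W = 5.0813 kWh/t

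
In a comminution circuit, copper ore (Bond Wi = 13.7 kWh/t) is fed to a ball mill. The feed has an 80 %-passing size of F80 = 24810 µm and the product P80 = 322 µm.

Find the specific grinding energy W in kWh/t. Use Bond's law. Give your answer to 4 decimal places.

W = 6.7649 kWh/t

W = 10 Wi (1/√P80 − 1/√F80)  [Bond]
1/√322 = 0.055728;  1/√24810 = 0.006349
W = 10·13.7·(0.055728 − 0.006349) = 6.7649 kWh/t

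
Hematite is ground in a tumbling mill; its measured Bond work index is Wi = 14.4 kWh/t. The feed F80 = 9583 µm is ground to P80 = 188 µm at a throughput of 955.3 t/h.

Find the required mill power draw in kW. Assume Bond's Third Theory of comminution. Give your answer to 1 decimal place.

P = 8627.6 kW

W = 10·Wi·[P80^(−½) − F80^(−½)]
W = 10·14.4·(1/√188 − 1/√9583) = 10·14.4·(0.062717) = 9.0313 kWh/t
P = W·T = 9.0313·955.3 = 8627.6 kW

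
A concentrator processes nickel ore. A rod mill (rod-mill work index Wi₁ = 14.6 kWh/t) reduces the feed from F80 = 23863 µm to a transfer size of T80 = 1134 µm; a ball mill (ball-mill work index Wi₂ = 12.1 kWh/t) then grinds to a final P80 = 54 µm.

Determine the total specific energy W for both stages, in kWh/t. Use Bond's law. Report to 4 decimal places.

W = 16.2633 kWh/t

W = 10 Wi (P80^-0.5 − F80^-0.5)
Stage 1 (23863→1134 µm, Wi₁=14.6): W₁ = 10·14.6·(0.029696 − 0.006473) = 3.3904 kWh/t
Stage 2 (1134→54 µm, Wi₂=12.1): W₂ = 10·12.1·(0.136083 − 0.029696) = 12.8728 kWh/t
W = W₁ + W₂ = 3.3904 + 12.8728 = 16.2633 kWh/t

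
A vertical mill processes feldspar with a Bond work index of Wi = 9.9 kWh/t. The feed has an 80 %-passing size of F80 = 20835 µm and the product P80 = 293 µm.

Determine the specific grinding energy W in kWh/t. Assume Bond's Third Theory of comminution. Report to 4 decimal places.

W = 10·Wi·(P80^(-½) − F80^(-½))
1/√293 = 0.058421;  1/√20835 = 0.006928
W = 10·9.9·(0.058421 − 0.006928) = 5.0978 kWh/t

W = 5.0978 kWh/t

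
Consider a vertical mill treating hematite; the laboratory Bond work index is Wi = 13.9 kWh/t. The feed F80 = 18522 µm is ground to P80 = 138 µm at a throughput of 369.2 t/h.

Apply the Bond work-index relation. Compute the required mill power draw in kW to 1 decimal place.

P = 3991.5 kW

W = 10 Wi (1/√P80 − 1/√F80)  [Bond]
W = 10·13.9·(1/√138 − 1/√18522) = 10·13.9·(0.077778) = 10.8111 kWh/t
P = W·T = 10.8111·369.2 = 3991.5 kW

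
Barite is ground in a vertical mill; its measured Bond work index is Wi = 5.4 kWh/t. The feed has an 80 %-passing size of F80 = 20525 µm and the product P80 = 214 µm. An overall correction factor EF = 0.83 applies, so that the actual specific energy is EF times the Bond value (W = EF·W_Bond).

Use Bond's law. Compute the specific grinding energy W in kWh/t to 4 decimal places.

W = 2.7510 kWh/t

W = 10 Wi (1/√P80 − 1/√F80)  [Bond]
1/√214 = 0.068359;  1/√20525 = 0.006980
W = 10·5.4·(0.068359 − 0.006980) = 3.3144 kWh/t
W_actual = 0.83 × 3.3144 = 2.7510 kWh/t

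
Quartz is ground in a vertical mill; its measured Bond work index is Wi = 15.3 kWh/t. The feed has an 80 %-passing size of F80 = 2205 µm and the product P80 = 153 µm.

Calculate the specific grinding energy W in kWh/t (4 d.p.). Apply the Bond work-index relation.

W = 10 Wi (P80^-0.5 − F80^-0.5)
1/√153 = 0.080845;  1/√2205 = 0.021296
W = 10·15.3·(0.080845 − 0.021296) = 9.1110 kWh/t

W = 9.1110 kWh/t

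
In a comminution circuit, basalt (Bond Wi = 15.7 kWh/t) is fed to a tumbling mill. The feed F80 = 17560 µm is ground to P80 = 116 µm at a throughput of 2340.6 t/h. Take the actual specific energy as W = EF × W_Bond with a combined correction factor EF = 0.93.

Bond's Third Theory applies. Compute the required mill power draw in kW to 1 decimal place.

P = 29151.8 kW

W = 10·Wi·[P80^(−½) − F80^(−½)]
W = 10·15.7·(1/√116 − 1/√17560) = 10·15.7·(0.085301) = 13.3923 kWh/t
With EF = 0.93: W = 13.3923·0.93 = 12.4548 kWh/t
Power = W × throughput = 12.4548 kWh/t × 2340.6 t/h = 29151.8 kW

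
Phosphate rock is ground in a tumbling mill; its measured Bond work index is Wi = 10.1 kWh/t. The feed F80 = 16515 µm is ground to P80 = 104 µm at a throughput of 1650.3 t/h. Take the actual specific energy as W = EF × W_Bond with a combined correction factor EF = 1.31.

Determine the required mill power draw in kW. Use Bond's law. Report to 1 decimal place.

P = 19712.0 kW

W = 10 Wi / √P80 − 10 Wi / √F80
W = 10·10.1·(1/√104 − 1/√16515) = 10·10.1·(0.090277) = 9.1179 kWh/t
Corrected W = EF·W_Bond = 1.31·9.1179 = 11.9445 kWh/t
Mill draw = 11.9445 × 1650.3 = 19712.0 kW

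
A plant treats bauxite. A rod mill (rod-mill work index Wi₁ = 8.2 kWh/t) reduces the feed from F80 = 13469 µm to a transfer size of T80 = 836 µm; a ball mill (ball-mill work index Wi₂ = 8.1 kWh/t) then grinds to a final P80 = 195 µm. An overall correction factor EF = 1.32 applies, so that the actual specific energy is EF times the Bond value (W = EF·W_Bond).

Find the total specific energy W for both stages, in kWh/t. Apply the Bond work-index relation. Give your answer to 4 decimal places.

W = 10 Wi / √P80 − 10 Wi / √F80
Stage 1 (13469→836 µm, Wi₁=8.2): W₁ = 10·8.2·(0.034586 − 0.008617) = 2.1295 kWh/t
Stage 2 (836→195 µm, Wi₂=8.1): W₂ = 10·8.1·(0.071611 − 0.034586) = 2.9991 kWh/t
W = W₁ + W₂ = 2.1295 + 2.9991 = 5.1286 kWh/t
Apply correction: 5.1286 × 1.32 = 6.7697 kWh/t

W = 6.7697 kWh/t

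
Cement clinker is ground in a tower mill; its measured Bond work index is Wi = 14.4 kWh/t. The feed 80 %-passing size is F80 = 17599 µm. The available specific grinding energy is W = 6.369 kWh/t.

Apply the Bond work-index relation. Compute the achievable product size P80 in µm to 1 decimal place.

P80 = 373.2 µm

W = 10 Wi (1/√P80 − 1/√F80)  [Bond]
⇒ 1/√P80 = W/(10·Wi) + 1/√F80
  = 6.3690/(10·14.4) + 1/√17599 = 0.044229 + 0.007538 = 0.051767
P80 = (1/0.051767)² = 19.3173² = 373.16 µm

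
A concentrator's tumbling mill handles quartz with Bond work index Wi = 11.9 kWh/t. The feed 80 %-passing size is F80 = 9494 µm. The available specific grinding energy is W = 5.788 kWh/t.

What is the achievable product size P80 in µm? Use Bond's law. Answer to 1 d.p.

W = 10 Wi / √P80 − 10 Wi / √F80
⇒ 1/√P80 = W/(10 Wi) + 1/√F80
  = 5.7880/(10·11.9) + 1/√9494 = 0.048639 + 0.010263 = 0.058902
P80 = (1/0.058902)² = 16.9774² = 288.23 µm

P80 = 288.2 µm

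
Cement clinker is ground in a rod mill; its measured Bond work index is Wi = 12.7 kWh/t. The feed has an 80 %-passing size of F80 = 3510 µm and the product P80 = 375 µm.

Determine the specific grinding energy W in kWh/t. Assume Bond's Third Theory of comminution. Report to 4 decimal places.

W = 10·Wi·(P80^(-½) − F80^(-½))
1/√375 = 0.051640;  1/√3510 = 0.016879
W = 10·12.7·(0.051640 − 0.016879) = 4.4146 kWh/t

W = 4.4146 kWh/t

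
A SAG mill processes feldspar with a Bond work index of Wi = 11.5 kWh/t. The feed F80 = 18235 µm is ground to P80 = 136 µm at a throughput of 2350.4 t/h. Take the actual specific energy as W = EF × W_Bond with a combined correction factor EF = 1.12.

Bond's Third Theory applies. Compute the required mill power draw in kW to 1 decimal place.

P = 23717.2 kW

W_Bond = 10·Wi·(1/√P₈₀ − 1/√F₈₀)
W = 10·11.5·(1/√136 − 1/√18235) = 10·11.5·(0.078344) = 9.0096 kWh/t
With EF = 1.12: W = 9.0096·1.12 = 10.0907 kWh/t
Mill draw = 10.0907 × 2350.4 = 23717.2 kW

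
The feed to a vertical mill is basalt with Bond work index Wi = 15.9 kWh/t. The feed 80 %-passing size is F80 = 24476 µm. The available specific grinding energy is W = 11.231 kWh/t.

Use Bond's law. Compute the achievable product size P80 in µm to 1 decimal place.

Bond: W = 10·Wi·(1/√P80 − 1/√F80)
P80^-0.5 = F80^-0.5 + W/(10 Wi)
  = 11.2310/(10·15.9) + 1/√24476 = 0.070635 + 0.006392 = 0.077027
P80 = (1/0.077027)² = 12.9824² = 168.54 µm

P80 = 168.5 µm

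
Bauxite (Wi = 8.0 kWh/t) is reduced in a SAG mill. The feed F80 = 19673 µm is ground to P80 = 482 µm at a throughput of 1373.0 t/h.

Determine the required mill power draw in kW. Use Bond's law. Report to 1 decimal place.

W = 10·Wi·[P80^(−½) − F80^(−½)]
W = 10·8.0·(1/√482 − 1/√19673) = 10·8.0·(0.038419) = 3.0735 kWh/t
Mill draw = 3.0735 × 1373.0 = 4220.0 kW

P = 4220.0 kW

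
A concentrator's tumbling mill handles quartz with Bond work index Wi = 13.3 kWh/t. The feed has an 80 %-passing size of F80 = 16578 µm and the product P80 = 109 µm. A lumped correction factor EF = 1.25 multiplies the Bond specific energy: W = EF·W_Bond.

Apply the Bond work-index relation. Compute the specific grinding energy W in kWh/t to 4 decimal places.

W = 10 Wi (1/√P80 − 1/√F80)  [Bond]
1/√109 = 0.095783;  1/√16578 = 0.007767
W = 10·13.3·(0.095783 − 0.007767) = 11.7061 kWh/t
Corrected W = EF·W_Bond = 1.25·11.7061 = 14.6327 kWh/t

W = 14.6327 kWh/t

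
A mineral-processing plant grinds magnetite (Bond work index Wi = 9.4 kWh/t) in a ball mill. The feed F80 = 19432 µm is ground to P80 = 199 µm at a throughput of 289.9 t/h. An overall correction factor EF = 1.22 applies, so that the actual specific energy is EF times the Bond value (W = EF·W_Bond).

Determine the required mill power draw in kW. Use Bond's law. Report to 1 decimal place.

Bond:  W = 10 Wi (1/√P − 1/√F)
W = 10·9.4·(1/√199 − 1/√19432) = 10·9.4·(0.063714) = 5.9892 kWh/t
With EF = 1.22: W = 5.9892·1.22 = 7.3068 kWh/t
Power = W × throughput = 7.3068 kWh/t × 289.9 t/h = 2118.2 kW

P = 2118.2 kW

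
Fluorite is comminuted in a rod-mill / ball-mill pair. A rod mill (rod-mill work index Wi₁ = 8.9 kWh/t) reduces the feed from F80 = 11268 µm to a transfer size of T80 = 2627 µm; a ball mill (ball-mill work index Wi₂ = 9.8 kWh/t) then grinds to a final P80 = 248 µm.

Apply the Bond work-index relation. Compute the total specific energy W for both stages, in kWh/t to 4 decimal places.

W = 5.2090 kWh/t

W_Bond = 10·Wi·(1/√P₈₀ − 1/√F₈₀)
Stage 1 (11268→2627 µm, Wi₁=8.9): W₁ = 10·8.9·(0.019511 − 0.009421) = 0.8980 kWh/t
Stage 2 (2627→248 µm, Wi₂=9.8): W₂ = 10·9.8·(0.063500 − 0.019511) = 4.3110 kWh/t
W = W₁ + W₂ = 0.8980 + 4.3110 = 5.2090 kWh/t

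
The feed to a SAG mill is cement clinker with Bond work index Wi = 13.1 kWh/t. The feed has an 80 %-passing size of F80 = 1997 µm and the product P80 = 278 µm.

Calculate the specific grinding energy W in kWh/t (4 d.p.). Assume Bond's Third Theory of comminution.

W = 4.9254 kWh/t

Bond: W = 10·Wi·(1/√P80 − 1/√F80)
1/√278 = 0.059976;  1/√1997 = 0.022377
W = 10·13.1·(0.059976 − 0.022377) = 4.9254 kWh/t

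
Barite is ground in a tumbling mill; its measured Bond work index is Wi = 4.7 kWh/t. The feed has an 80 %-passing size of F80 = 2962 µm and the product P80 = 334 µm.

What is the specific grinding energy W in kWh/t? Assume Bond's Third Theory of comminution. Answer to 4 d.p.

W = 1.7081 kWh/t

W = 10 Wi / √P80 − 10 Wi / √F80
1/√334 = 0.054718;  1/√2962 = 0.018374
W = 10·4.7·(0.054718 − 0.018374) = 1.7081 kWh/t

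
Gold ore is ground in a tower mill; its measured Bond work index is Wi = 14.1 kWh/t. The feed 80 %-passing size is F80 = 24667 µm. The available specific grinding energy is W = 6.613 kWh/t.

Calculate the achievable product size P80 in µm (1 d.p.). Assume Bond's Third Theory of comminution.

P80 = 352.4 µm

W_Bond = 10·Wi·(1/√P₈₀ − 1/√F₈₀)
P80^(−½) = W/(10 Wi) + F80^(−½)
  = 6.6130/(10·14.1) + 1/√24667 = 0.046901 + 0.006367 = 0.053268
P80 = (1/0.053268)² = 18.7731² = 352.43 µm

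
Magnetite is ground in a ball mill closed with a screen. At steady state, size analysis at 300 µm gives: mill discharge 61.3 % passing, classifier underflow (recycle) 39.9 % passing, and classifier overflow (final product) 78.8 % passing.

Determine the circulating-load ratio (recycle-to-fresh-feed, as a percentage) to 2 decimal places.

CL = 81.78 %

Classifier node, passing 300 µm:
(1+r)·d = r·u + o ⇒ r = (o−d)/(d−u)
r = (78.8 − 61.3)/(61.3 − 39.9) = 17.5/21.4 = 0.8178
CL = 100·r = 81.78 %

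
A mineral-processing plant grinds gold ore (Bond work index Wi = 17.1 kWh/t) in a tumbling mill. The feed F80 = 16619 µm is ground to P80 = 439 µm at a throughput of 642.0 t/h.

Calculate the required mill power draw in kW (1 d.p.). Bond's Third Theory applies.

P = 4388.0 kW

W = 10·Wi·[P80^(−½) − F80^(−½)]
W = 10·17.1·(1/√439 − 1/√16619) = 10·17.1·(0.039970) = 6.8349 kWh/t
P = W·T = 6.8349·642.0 = 4388.0 kW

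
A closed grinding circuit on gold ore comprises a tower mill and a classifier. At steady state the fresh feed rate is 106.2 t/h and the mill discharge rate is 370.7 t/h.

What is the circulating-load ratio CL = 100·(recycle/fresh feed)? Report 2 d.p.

CL = 249.06 %

Discharge = new feed + return, hence
R = M − F = 370.7 − 106.2 = 264.5 t/h
CL = 100·R/F = 100·264.5/106.2 = 249.06 %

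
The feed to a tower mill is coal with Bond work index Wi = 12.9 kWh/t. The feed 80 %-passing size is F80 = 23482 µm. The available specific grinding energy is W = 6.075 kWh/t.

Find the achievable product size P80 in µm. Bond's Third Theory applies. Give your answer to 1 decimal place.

P80 = 347.8 µm

W = 10 Wi (1/√P80 − 1/√F80)  [Bond]
⇒ 1/√P80 = W/(10·Wi) + 1/√F80
  = 6.0750/(10·12.9) + 1/√23482 = 0.047093 + 0.006526 = 0.053619
P80 = (1/0.053619)² = 18.6502² = 347.83 µm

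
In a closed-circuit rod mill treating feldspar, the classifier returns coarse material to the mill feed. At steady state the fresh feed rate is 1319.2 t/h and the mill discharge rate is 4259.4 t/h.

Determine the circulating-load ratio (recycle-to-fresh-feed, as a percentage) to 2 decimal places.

Discharge = new feed + return, hence
R = M − F = 4259.4 − 1319.2 = 2940.2 t/h
CL = 100·R/F = 100·2940.2/1319.2 = 222.88 %

CL = 222.88 %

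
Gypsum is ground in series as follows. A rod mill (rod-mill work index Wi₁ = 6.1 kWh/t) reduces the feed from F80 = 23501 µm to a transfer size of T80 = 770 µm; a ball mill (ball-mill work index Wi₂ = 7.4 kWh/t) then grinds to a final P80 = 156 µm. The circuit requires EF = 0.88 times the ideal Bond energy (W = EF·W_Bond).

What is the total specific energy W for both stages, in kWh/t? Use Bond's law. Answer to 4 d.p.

W = 10·Wi·(P80^(-½) − F80^(-½))
Stage 1 (23501→770 µm, Wi₁=6.1): W₁ = 10·6.1·(0.036037 − 0.006523) = 1.8004 kWh/t
Stage 2 (770→156 µm, Wi₂=7.4): W₂ = 10·7.4·(0.080064 − 0.036037) = 3.2580 kWh/t
W = W₁ + W₂ = 1.8004 + 3.2580 = 5.0583 kWh/t
With EF = 0.88: W = 5.0583·0.88 = 4.4513 kWh/t

W = 4.4513 kWh/t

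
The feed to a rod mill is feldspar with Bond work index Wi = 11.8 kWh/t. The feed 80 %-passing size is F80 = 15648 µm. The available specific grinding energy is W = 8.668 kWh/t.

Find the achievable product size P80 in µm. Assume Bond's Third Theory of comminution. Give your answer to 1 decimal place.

W = 10 Wi (1/√P80 − 1/√F80)  [Bond]
P80^-0.5 = F80^-0.5 + W/(10 Wi)
  = 8.6680/(10·11.8) + 1/√15648 = 0.073458 + 0.007994 = 0.081452
P80 = (1/0.081452)² = 12.2772² = 150.73 µm

P80 = 150.7 µm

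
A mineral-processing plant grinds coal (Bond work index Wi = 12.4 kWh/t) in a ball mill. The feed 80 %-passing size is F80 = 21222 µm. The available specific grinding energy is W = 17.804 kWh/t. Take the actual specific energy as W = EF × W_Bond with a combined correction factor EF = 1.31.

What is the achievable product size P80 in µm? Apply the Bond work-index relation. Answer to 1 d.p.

W = 10·Wi·(P80^(-½) − F80^(-½))
W_Bond = W / EF = 17.804 / 1.31 = 13.5908 kWh/t
⇒ 1/√P80 = W_Bond/(10 Wi) + 1/√F80
  = 13.5908/(10·12.4) + 1/√21222 = 0.109604 + 0.006864 = 0.116468
P80 = (1/0.116468)² = 8.5860² = 73.72 µm

P80 = 73.7 µm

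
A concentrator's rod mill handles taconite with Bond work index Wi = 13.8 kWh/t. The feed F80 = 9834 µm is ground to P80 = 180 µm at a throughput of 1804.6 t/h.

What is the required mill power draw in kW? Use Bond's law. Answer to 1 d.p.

P = 16050.7 kW

W = 10·Wi·[P80^(−½) − F80^(−½)]
W = 10·13.8·(1/√180 − 1/√9834) = 10·13.8·(0.064452) = 8.8943 kWh/t
P = W·T = 8.8943·1804.6 = 16050.7 kW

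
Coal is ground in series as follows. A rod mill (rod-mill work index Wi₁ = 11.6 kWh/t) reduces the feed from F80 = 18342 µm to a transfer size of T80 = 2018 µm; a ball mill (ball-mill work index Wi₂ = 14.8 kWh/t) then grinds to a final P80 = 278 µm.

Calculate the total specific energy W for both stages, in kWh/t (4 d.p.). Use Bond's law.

W = 10·Wi·(P80^(-½) − F80^(-½))
Stage 1 (18342→2018 µm, Wi₁=11.6): W₁ = 10·11.6·(0.022261 − 0.007384) = 1.7257 kWh/t
Stage 2 (2018→278 µm, Wi₂=14.8): W₂ = 10·14.8·(0.059976 − 0.022261) = 5.5819 kWh/t
W = W₁ + W₂ = 1.7257 + 5.5819 = 7.3076 kWh/t

W = 7.3076 kWh/t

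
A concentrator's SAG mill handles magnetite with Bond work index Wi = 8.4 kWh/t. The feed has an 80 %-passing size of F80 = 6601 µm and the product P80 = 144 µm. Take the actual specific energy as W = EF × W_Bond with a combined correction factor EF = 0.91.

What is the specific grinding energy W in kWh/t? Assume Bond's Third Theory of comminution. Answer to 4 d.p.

Bond: W = 10·Wi·(1/√P80 − 1/√F80)
1/√144 = 0.083333;  1/√6601 = 0.012308
W = 10·8.4·(0.083333 − 0.012308) = 5.9661 kWh/t
Apply correction: 5.9661 × 0.91 = 5.4292 kWh/t

W = 5.4292 kWh/t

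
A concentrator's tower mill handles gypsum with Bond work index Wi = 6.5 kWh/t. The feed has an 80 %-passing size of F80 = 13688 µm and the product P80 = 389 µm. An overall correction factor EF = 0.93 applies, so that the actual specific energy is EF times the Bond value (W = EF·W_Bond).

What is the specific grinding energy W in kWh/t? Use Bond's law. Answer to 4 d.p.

W = 2.5483 kWh/t

Bond: W = 10·Wi·(1/√P80 − 1/√F80)
1/√389 = 0.050702;  1/√13688 = 0.008547
W = 10·6.5·(0.050702 − 0.008547) = 2.7401 kWh/t
W_actual = 0.93 × 2.7401 = 2.5483 kWh/t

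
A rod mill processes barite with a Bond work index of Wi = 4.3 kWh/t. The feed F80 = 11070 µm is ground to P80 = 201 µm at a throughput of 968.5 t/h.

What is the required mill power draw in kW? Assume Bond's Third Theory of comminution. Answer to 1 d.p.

P = 2541.6 kW

W = 10 Wi (P80^-0.5 − F80^-0.5)
W = 10·4.3·(1/√201 − 1/√11070) = 10·4.3·(0.061030) = 2.6243 kWh/t
P = W·T = 2.6243·968.5 = 2541.6 kW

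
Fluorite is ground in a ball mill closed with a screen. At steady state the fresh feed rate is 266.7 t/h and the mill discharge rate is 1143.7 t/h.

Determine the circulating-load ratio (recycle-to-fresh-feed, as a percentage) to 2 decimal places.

CL = 328.83 %

Steady state: M = F + R.
R = M − F = 1143.7 − 266.7 = 877.0 t/h
CL = 100·R/F = 100·877.0/266.7 = 328.83 %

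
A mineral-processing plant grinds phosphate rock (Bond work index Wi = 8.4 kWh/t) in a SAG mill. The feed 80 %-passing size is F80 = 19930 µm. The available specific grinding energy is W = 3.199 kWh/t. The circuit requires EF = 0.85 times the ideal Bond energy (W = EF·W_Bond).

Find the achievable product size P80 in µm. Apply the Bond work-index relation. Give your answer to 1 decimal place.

P80 = 371.4 µm

W = 10 Wi / √P80 − 10 Wi / √F80
W_Bond = W / EF = 3.199 / 0.85 = 3.7635 kWh/t
P80^-0.5 = F80^-0.5 + W_Bond/(10 Wi)
  = 3.7635/(10·8.4) + 1/√19930 = 0.044804 + 0.007083 = 0.051887
P80 = (1/0.051887)² = 19.2725² = 371.43 µm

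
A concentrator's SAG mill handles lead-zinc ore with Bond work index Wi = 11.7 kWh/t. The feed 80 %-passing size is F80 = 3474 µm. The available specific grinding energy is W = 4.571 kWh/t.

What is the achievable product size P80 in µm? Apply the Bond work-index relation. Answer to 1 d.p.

W_Bond = 10·Wi·(1/√P₈₀ − 1/√F₈₀)
1/√P80 = 1/√F80 + W/(10·Wi)
  = 4.5710/(10·11.7) + 1/√3474 = 0.039068 + 0.016966 = 0.056035
P80 = (1/0.056035)² = 17.8461² = 318.48 µm

P80 = 318.5 µm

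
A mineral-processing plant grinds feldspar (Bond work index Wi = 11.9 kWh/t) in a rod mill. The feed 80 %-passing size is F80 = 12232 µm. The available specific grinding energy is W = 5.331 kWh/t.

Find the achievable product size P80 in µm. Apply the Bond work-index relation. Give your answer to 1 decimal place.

P80 = 345.0 µm

W = 10 Wi / √P80 − 10 Wi / √F80
1/√P80 = 1/√F80 + W/(10·Wi)
  = 5.3310/(10·11.9) + 1/√12232 = 0.044798 + 0.009042 = 0.053840
P80 = (1/0.053840)² = 18.5735² = 344.98 µm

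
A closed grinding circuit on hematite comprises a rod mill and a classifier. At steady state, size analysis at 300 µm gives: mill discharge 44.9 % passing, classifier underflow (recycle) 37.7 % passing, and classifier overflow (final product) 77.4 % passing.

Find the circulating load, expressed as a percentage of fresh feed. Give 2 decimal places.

Let r = R/F. Size balance at 300 µm:
d + r·d = r·u + o → r(d−u) = o−d
r = (77.4 − 44.9)/(44.9 − 37.7) = 32.5/7.2 = 4.5139
CL = 100·r = 451.39 %

CL = 451.39 %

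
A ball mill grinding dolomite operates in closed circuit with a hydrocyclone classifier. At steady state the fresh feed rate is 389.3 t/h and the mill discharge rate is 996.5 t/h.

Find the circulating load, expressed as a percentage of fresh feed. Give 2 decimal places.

CL = 155.97 %

Discharge = new feed + return, hence
R = M − F = 996.5 − 389.3 = 607.2 t/h
CL = 100·R/F = 100·607.2/389.3 = 155.97 %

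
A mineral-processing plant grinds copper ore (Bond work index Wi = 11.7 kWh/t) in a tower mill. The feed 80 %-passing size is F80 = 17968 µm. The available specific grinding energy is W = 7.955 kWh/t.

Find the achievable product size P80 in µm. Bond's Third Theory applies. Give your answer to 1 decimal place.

P80 = 175.7 µm

W_Bond = 10·Wi·(1/√P₈₀ − 1/√F₈₀)
P80^(−½) = W/(10 Wi) + F80^(−½)
  = 7.9550/(10·11.7) + 1/√17968 = 0.067991 + 0.007460 = 0.075452
P80 = (1/0.075452)² = 13.2535² = 175.66 µm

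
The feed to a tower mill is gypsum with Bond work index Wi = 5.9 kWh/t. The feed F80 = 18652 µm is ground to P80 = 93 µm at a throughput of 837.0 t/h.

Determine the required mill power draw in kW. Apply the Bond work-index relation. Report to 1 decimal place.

P = 4759.2 kW

W = 10 Wi (1/√P80 − 1/√F80)  [Bond]
W = 10·5.9·(1/√93 − 1/√18652) = 10·5.9·(0.096373) = 5.6860 kWh/t
Mill draw = 5.6860 × 837.0 = 4759.2 kW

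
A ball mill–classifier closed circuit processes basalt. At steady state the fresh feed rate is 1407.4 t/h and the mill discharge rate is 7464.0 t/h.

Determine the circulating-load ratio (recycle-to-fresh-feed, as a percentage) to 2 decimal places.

CL = 430.34 %

Steady state: M = F + R.
R = M − F = 7464.0 − 1407.4 = 6056.6 t/h
CL = 100·R/F = 100·6056.6/1407.4 = 430.34 %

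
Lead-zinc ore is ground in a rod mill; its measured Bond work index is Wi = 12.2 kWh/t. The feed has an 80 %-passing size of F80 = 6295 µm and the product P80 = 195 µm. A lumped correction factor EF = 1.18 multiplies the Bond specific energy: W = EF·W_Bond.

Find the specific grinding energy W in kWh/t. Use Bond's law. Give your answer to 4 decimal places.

W = 10·Wi·[P80^(−½) − F80^(−½)]
1/√195 = 0.071611;  1/√6295 = 0.012604
W = 10·12.2·(0.071611 − 0.012604) = 7.1989 kWh/t
Corrected W = EF·W_Bond = 1.18·7.1989 = 8.4947 kWh/t

W = 8.4947 kWh/t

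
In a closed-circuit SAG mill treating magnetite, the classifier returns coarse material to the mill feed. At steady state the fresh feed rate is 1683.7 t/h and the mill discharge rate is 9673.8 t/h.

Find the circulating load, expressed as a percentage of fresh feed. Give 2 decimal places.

M = F + R at steady state, so:
R = M − F = 9673.8 − 1683.7 = 7990.1 t/h
CL = 100·R/F = 100·7990.1/1683.7 = 474.56 %

CL = 474.56 %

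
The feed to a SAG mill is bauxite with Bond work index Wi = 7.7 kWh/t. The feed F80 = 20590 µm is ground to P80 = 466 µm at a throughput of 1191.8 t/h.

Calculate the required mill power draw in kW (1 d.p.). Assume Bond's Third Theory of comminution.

Bond:  W = 10 Wi (1/√P − 1/√F)
W = 10·7.7·(1/√466 − 1/√20590) = 10·7.7·(0.039355) = 3.0303 kWh/t
Power = W × throughput = 3.0303 kWh/t × 1191.8 t/h = 3611.6 kW

P = 3611.6 kW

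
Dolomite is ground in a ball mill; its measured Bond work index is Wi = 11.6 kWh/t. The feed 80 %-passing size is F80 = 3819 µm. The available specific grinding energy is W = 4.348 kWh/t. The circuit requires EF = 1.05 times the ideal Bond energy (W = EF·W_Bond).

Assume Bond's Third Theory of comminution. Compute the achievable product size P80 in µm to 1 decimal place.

P80 = 371.5 µm

Bond: W = 10·Wi·(1/√P80 − 1/√F80)
W_Bond = W / EF = 4.348 / 1.05 = 4.1410 kWh/t
⇒ 1/√P80 = W_Bond/(10·Wi) + 1/√F80
  = 4.1410/(10·11.6) + 1/√3819 = 0.035698 + 0.016182 = 0.051880
P80 = (1/0.051880)² = 19.2754² = 371.54 µm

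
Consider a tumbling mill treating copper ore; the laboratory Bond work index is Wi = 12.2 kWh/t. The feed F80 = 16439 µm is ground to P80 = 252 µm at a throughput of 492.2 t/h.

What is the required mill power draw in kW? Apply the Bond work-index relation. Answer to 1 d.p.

P = 3314.4 kW

W = 10·Wi·[P80^(−½) − F80^(−½)]
W = 10·12.2·(1/√252 − 1/√16439) = 10·12.2·(0.055195) = 6.7337 kWh/t
Power = W × throughput = 6.7337 kWh/t × 492.2 t/h = 3314.4 kW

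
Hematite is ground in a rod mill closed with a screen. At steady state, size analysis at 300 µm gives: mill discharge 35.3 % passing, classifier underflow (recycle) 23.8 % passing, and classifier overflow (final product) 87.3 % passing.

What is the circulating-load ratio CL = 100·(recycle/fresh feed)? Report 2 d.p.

Mass balance on the −300 µm fraction:
(1+r)·d = r·u + o ⇒ r = (o−d)/(d−u)
r = (87.3 − 35.3)/(35.3 − 23.8) = 52.0/11.5 = 4.5217
CL = 100·r = 452.17 %

CL = 452.17 %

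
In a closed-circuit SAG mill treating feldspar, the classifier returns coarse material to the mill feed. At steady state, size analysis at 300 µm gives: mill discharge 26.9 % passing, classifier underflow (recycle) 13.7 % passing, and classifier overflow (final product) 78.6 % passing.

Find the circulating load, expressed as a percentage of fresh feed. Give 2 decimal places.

CL = 391.67 %

Classifier node, passing 300 µm:
d + r·d = r·u + o → r(d−u) = o−d
r = (78.6 − 26.9)/(26.9 − 13.7) = 51.7/13.2 = 3.9167
CL = 100·r = 391.67 %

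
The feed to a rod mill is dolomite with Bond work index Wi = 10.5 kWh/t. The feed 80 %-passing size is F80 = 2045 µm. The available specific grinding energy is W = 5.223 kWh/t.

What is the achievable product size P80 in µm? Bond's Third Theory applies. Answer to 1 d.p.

Bond:  W = 10 Wi (1/√P − 1/√F)
⇒ 1/√P80 = W/(10·Wi) + 1/√F80
  = 5.2230/(10·10.5) + 1/√2045 = 0.049743 + 0.022113 = 0.071856
P80 = (1/0.071856)² = 13.9167² = 193.67 µm

P80 = 193.7 µm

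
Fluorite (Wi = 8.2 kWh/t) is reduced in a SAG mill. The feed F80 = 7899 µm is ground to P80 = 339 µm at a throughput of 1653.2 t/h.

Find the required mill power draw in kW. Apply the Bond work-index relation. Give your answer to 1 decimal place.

P = 5837.4 kW

W = 10·Wi·(P80^(-½) − F80^(-½))
W = 10·8.2·(1/√339 − 1/√7899) = 10·8.2·(0.043061) = 3.5310 kWh/t
Power = W × throughput = 3.5310 kWh/t × 1653.2 t/h = 5837.4 kW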